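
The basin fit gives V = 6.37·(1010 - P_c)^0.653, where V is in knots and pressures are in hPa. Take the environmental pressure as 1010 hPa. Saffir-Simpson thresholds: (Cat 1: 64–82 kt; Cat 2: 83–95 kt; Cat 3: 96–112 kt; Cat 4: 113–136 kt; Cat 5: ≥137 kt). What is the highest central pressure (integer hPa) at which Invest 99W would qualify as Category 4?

928 hPa

Category 4 begins at V = 113 kt.
Required ΔP = (113/6.37)^(1/0.653) = 17.739^1.531 ≈ 81.77 hPa.
P_c ≤ 1010 − 81.77 = 928.23, so the highest integer P_c is 928 hPa.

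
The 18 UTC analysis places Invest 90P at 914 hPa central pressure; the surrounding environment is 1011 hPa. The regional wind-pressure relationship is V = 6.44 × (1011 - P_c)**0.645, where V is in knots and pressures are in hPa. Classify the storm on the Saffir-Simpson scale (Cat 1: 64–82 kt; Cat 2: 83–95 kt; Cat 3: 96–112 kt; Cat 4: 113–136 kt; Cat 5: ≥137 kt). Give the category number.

4

ΔP = 1011 − 914 = 97 hPa.
V ≈ 6.44 × 97^0.645 = 6.44 × 19.12 ≈ 123 kt.
123 kt falls in the Category 4 band.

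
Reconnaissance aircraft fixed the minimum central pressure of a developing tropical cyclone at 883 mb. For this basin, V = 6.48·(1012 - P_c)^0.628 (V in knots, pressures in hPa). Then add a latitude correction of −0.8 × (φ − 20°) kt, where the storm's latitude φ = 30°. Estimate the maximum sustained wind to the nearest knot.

129 kt

ΔP = 1012 − 883 = 129 mb.
129^0.628 ≈ 21.157.
V ≈ 6.48 × 21.157 ≈ 137.1 kt.
Latitude correction: −0.8 × (30 − 20) = -8 kt.
Corrected V ≈ 129.1 kt → 129 kt.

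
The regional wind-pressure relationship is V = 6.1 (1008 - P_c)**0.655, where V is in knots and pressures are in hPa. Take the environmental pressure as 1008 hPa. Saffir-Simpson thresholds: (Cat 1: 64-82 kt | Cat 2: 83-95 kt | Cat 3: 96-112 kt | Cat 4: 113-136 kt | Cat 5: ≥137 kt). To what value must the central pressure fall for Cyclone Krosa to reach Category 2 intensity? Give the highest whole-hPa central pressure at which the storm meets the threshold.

Category 2 begins at V = 83 kt.
Required ΔP = (83/6.1)^(1/0.655) = 13.607^1.527 ≈ 53.82 hPa.
P_c ≤ 1008 − 53.82 = 954.18, so the highest integer P_c is 954 hPa.

954 hPa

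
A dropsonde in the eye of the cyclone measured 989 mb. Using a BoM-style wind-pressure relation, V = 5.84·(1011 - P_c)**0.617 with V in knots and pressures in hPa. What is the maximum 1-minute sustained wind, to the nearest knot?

ΔP = 1011 − 989 = 22 mb.
22^0.617 ≈ 6.734.
V ≈ 5.84 × 6.734 ≈ 39.3 kt.

39 kt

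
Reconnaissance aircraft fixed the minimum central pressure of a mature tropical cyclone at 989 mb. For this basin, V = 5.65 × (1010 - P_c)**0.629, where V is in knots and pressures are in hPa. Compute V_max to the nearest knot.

ΔP = 1010 − 989 = 21 mb.
21^0.629 ≈ 6.787.
V ≈ 5.65 × 6.787 ≈ 38.3 kt.

38 kt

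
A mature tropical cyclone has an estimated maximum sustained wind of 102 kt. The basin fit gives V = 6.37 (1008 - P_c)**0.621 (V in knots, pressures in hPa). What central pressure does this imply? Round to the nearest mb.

921 mb

ΔP = (V / 6.37)^(1/0.621) = (102/6.37)^1.610.
102/6.37 = 16.013; 16.013^1.610 ≈ 87.01 mb.
P_c = 1008 − 87.01 = 920.99 ≈ 921 mb.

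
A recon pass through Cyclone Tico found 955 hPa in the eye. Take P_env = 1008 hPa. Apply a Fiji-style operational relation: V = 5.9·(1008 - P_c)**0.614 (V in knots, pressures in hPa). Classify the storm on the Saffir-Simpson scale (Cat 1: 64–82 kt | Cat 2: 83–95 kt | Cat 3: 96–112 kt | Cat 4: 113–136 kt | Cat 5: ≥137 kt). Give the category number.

1

ΔP = 1008 − 955 = 53 hPa.
V ≈ 5.9 × 53^0.614 = 5.9 × 11.45 ≈ 68 kt.
68 kt falls in the Category 1 band.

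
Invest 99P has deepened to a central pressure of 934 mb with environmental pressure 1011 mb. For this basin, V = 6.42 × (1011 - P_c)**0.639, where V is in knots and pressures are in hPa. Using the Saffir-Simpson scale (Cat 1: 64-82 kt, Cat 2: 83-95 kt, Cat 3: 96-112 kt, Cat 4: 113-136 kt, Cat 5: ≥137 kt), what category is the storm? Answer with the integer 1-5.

3

ΔP = 1011 − 934 = 77 mb.
V ≈ 6.42 × 77^0.639 = 6.42 × 16.05 ≈ 103 kt.
103 kt falls in the Category 3 band.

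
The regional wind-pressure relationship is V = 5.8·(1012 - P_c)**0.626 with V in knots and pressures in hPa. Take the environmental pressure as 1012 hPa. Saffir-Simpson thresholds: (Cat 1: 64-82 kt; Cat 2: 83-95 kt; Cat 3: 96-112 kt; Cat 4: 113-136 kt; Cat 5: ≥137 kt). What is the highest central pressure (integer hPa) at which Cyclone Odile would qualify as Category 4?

Category 4 begins at V = 113 kt.
Required ΔP = (113/5.8)^(1/0.626) = 19.483^1.597 ≈ 114.85 hPa.
P_c ≤ 1012 − 114.85 = 897.15, so the highest integer P_c is 897 hPa.

897 hPa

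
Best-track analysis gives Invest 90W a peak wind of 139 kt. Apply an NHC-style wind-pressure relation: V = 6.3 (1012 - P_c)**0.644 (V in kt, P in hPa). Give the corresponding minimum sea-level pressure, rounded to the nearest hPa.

890 hPa

ΔP = (V / 6.3)^(1/0.644) = (139/6.3)^1.553.
139/6.3 = 22.063; 22.063^1.553 ≈ 122.03 hPa.
P_c = 1012 − 122.03 = 889.97 ≈ 890 hPa.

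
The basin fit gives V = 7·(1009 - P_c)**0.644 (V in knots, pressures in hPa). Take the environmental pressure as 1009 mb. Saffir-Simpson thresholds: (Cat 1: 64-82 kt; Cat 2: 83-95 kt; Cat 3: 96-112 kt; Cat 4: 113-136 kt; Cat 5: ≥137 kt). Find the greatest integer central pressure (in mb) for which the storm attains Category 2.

962 mb

Category 2 begins at V = 83 kt.
Required ΔP = (83/7)^(1/0.644) = 11.857^1.553 ≈ 46.52 mb.
P_c ≤ 1009 − 46.52 = 962.48, so the highest integer P_c is 962 mb.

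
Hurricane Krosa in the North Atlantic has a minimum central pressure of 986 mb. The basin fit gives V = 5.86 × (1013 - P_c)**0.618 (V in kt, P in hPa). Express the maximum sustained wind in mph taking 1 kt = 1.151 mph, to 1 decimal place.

ΔP = 1013 − 986 = 27 mb.
V ≈ 5.86 × 27^0.618 = 5.86 × 7.666 ≈ 44.924 kt.
44.924 × 1.151 ≈ 51.71 mph → 51.7 mph.

51.7 mph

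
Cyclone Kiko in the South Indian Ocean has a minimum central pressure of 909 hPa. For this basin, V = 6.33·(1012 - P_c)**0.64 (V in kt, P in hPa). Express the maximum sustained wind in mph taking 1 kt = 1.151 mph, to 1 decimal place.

ΔP = 1012 − 909 = 103 hPa.
V ≈ 6.33 × 103^0.64 = 6.33 × 19.419 ≈ 122.919 kt.
122.919 × 1.151 ≈ 141.48 mph → 141.5 mph.

141.5 mph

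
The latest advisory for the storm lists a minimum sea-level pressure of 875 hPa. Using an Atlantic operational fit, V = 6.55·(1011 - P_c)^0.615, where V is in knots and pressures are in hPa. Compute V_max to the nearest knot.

134 kt

ΔP = 1011 − 875 = 136 hPa.
136^0.615 ≈ 20.518.
V ≈ 6.55 × 20.518 ≈ 134.4 kt.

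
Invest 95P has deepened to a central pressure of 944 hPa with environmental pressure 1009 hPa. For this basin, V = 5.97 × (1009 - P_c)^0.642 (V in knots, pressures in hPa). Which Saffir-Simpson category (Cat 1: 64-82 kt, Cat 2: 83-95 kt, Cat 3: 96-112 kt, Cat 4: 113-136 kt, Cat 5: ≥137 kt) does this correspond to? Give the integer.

2

ΔP = 1009 − 944 = 65 hPa.
V ≈ 5.97 × 65^0.642 = 5.97 × 14.58 ≈ 87 kt.
87 kt falls in the Category 2 band.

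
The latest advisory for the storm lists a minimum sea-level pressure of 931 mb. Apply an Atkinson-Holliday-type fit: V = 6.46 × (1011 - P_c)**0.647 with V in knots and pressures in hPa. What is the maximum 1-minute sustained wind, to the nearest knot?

ΔP = 1011 − 931 = 80 mb.
80^0.647 ≈ 17.033.
V ≈ 6.46 × 17.033 ≈ 110.0 kt.

110 kt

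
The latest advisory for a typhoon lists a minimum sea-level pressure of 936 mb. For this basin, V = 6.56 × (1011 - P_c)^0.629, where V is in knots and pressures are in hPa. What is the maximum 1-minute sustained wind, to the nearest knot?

99 kt

ΔP = 1011 − 936 = 75 mb.
75^0.629 ≈ 15.115.
V ≈ 6.56 × 15.115 ≈ 99.2 kt.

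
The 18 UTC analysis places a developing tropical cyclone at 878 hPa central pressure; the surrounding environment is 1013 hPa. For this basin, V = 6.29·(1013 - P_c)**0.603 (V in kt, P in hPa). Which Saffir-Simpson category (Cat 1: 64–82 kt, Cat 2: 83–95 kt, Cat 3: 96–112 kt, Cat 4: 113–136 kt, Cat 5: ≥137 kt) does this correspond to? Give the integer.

4

ΔP = 1013 − 878 = 135 hPa.
V ≈ 6.29 × 135^0.603 = 6.29 × 19.26 ≈ 121 kt.
121 kt falls in the Category 4 band.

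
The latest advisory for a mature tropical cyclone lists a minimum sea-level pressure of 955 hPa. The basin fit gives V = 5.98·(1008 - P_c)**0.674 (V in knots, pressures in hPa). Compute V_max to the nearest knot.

ΔP = 1008 − 955 = 53 hPa.
53^0.674 ≈ 14.527.
V ≈ 5.98 × 14.527 ≈ 86.9 kt.

87 kt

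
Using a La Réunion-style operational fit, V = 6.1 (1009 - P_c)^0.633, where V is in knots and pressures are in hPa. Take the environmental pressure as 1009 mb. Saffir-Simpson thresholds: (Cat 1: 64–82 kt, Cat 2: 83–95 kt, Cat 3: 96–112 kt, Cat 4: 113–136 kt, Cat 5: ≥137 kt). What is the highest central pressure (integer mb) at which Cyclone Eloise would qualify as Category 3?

931 mb

Category 3 begins at V = 96 kt.
Required ΔP = (96/6.1)^(1/0.633) = 15.738^1.580 ≈ 77.79 mb.
P_c ≤ 1009 − 77.79 = 931.21, so the highest integer P_c is 931 mb.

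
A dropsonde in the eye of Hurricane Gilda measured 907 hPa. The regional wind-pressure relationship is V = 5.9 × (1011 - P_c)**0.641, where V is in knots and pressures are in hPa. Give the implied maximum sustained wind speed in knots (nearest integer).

ΔP = 1011 − 907 = 104 hPa.
104^0.641 ≈ 19.630.
V ≈ 5.9 × 19.630 ≈ 115.8 kt.

116 kt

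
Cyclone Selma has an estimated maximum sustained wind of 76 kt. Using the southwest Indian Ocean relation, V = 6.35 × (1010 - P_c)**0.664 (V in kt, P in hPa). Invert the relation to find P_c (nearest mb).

968 mb

ΔP = (V / 6.35)^(1/0.664) = (76/6.35)^1.506.
76/6.35 = 11.969; 11.969^1.506 ≈ 42.03 mb.
P_c = 1010 − 42.03 = 967.97 ≈ 968 mb.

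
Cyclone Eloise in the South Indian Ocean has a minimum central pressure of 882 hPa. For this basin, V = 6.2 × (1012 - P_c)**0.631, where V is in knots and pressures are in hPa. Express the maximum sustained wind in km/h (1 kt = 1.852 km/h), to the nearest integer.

248 km/h

ΔP = 1012 − 882 = 130 hPa.
V ≈ 6.2 × 130^0.631 = 6.2 × 21.572 ≈ 133.749 kt.
133.749 × 1.852 ≈ 247.70 km/h → 248 km/h.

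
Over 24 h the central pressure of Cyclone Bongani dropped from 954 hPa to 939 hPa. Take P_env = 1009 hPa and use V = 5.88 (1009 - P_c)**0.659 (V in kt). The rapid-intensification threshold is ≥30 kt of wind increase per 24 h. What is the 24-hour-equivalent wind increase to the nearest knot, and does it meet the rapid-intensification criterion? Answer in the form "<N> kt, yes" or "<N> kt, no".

V₁: ΔP = 55, V ≈ 5.88 × 55^0.659 ≈ 82.47 kt.
V₂: ΔP = 70, V ≈ 5.88 × 70^0.659 ≈ 96.67 kt.
ΔV over 24 h = 14.20 kt → 24 h equivalent = 14.20 × 24/24 ≈ 14.20 kt.
14 kt < 30 kt ⇒ not rapid intensification.

14 kt, no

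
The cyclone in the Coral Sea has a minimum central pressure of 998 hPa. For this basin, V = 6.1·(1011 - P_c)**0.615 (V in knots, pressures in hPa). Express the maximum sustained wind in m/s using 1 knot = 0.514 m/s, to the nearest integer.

ΔP = 1011 − 998 = 13 hPa.
V ≈ 6.1 × 13^0.615 = 6.1 × 4.843 ≈ 29.540 kt.
29.540 × 0.514 ≈ 15.18 m/s → 15 m/s.

15 m/s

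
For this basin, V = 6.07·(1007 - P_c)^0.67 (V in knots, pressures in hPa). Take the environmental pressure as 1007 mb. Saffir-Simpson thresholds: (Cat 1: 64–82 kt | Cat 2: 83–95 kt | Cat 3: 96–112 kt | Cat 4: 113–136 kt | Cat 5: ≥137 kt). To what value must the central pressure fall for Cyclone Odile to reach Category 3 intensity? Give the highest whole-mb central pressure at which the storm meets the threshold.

Category 3 begins at V = 96 kt.
Required ΔP = (96/6.07)^(1/0.67) = 15.815^1.493 ≈ 61.61 mb.
P_c ≤ 1007 − 61.61 = 945.39, so the highest integer P_c is 945 mb.

945 mb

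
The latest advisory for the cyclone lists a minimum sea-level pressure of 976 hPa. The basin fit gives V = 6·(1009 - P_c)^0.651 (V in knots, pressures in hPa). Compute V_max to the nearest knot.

ΔP = 1009 − 976 = 33 hPa.
33^0.651 ≈ 9.740.
V ≈ 6 × 9.740 ≈ 58.4 kt.

58 kt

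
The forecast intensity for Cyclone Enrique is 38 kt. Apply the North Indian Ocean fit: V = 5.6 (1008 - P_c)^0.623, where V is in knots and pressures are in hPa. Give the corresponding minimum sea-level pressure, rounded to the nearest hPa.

ΔP = (V / 5.6)^(1/0.623) = (38/5.6)^1.605.
38/5.6 = 6.786; 6.786^1.605 ≈ 21.62 hPa.
P_c = 1008 − 21.62 = 986.38 ≈ 986 hPa.

986 hPa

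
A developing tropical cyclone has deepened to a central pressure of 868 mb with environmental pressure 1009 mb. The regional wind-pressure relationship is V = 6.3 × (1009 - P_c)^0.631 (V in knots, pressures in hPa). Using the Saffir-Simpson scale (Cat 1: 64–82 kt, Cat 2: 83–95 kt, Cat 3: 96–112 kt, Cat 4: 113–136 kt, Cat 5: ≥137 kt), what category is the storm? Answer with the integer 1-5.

ΔP = 1009 − 868 = 141 mb.
V ≈ 6.3 × 141^0.631 = 6.3 × 22.71 ≈ 143 kt.
143 kt falls in the Category 5 band.

5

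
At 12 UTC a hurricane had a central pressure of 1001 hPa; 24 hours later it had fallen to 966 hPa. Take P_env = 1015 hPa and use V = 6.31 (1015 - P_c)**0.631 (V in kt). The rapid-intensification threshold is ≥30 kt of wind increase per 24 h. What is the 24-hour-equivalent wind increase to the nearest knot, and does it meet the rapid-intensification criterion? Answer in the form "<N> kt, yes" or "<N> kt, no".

40 kt, yes

V₁: ΔP = 14, V ≈ 6.31 × 14^0.631 ≈ 33.36 kt.
V₂: ΔP = 49, V ≈ 6.31 × 49^0.631 ≈ 73.54 kt.
ΔV over 24 h = 40.18 kt → 24 h equivalent = 40.18 × 24/24 ≈ 40.18 kt.
40 kt ≥ 30 kt ⇒ rapid intensification.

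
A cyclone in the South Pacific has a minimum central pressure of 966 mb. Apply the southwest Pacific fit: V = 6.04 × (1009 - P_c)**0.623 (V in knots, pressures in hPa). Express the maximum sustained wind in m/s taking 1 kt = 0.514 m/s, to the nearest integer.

ΔP = 1009 − 966 = 43 mb.
V ≈ 6.04 × 43^0.623 = 6.04 × 10.415 ≈ 62.905 kt.
62.905 × 0.514 ≈ 32.33 m/s → 32 m/s.

32 m/s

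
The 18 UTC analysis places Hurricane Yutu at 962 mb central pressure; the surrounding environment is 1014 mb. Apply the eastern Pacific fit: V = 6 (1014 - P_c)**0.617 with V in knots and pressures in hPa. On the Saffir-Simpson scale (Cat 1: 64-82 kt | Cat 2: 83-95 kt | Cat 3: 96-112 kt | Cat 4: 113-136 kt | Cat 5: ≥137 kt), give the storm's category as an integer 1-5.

1

ΔP = 1014 − 962 = 52 mb.
V ≈ 6 × 52^0.617 = 6 × 11.45 ≈ 69 kt.
69 kt falls in the Category 1 band.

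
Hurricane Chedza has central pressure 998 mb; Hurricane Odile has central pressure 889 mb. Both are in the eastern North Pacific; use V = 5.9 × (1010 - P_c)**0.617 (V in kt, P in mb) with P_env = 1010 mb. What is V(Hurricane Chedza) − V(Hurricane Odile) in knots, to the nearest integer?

Hurricane Chedza: ΔP = 12; V ≈ 5.9 × 12^0.617 ≈ 27.33 kt.
Hurricane Odile: ΔP = 121; V ≈ 5.9 × 121^0.617 ≈ 113.74 kt.
Difference ≈ 27.33 − 113.74 = -86.41 → -86 kt.

-86 kt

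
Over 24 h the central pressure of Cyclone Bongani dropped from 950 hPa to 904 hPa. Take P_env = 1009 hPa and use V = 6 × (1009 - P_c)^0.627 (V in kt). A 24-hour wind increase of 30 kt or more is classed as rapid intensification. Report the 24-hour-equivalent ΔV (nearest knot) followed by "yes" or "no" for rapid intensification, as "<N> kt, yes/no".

34 kt, yes

V₁: ΔP = 59, V ≈ 6 × 59^0.627 ≈ 77.35 kt.
V₂: ΔP = 105, V ≈ 6 × 105^0.627 ≈ 111.03 kt.
ΔV over 24 h = 33.68 kt → 24 h equivalent = 33.68 × 24/24 ≈ 33.68 kt.
34 kt ≥ 30 kt ⇒ rapid intensification.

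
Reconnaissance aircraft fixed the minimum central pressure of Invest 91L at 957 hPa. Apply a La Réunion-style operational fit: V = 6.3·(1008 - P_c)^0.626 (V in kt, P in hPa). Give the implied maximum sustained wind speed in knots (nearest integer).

ΔP = 1008 − 957 = 51 hPa.
51^0.626 ≈ 11.720.
V ≈ 6.3 × 11.720 ≈ 73.8 kt.

74 kt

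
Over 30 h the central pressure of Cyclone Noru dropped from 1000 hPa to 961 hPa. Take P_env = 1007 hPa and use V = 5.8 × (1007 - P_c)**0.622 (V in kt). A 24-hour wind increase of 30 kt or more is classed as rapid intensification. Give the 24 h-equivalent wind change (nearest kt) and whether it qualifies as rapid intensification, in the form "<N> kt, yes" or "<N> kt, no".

35 kt, yes

V₁: ΔP = 7, V ≈ 5.8 × 7^0.622 ≈ 19.46 kt.
V₂: ΔP = 46, V ≈ 5.8 × 46^0.622 ≈ 62.76 kt.
ΔV over 30 h = 43.30 kt → 24 h equivalent = 43.30 × 24/30 ≈ 34.64 kt.
35 kt ≥ 30 kt ⇒ rapid intensification.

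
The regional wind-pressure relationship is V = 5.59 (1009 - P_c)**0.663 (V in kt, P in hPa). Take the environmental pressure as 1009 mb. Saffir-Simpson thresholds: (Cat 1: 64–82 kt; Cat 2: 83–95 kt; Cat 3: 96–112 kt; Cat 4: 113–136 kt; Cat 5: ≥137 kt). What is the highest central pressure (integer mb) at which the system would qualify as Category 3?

936 mb

Category 3 begins at V = 96 kt.
Required ΔP = (96/5.59)^(1/0.663) = 17.174^1.508 ≈ 72.87 mb.
P_c ≤ 1009 − 72.87 = 936.13, so the highest integer P_c is 936 mb.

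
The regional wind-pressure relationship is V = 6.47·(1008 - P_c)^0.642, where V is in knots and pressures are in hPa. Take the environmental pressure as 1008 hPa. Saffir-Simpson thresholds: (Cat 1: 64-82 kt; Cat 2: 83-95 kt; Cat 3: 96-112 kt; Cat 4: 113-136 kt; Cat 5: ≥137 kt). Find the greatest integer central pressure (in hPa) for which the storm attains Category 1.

Category 1 begins at V = 64 kt.
Required ΔP = (64/6.47)^(1/0.642) = 9.892^1.558 ≈ 35.50 hPa.
P_c ≤ 1008 − 35.50 = 972.50, so the highest integer P_c is 972 hPa.

972 hPa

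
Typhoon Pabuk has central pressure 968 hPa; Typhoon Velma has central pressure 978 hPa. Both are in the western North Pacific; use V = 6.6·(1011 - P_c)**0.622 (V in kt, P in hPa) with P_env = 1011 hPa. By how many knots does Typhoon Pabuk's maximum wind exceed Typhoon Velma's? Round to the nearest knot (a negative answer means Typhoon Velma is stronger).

Typhoon Pabuk: ΔP = 43; V ≈ 6.6 × 43^0.622 ≈ 68.48 kt.
Typhoon Velma: ΔP = 33; V ≈ 6.6 × 33^0.622 ≈ 58.08 kt.
Difference ≈ 68.48 − 58.08 = 10.40 → 10 kt.

10 kt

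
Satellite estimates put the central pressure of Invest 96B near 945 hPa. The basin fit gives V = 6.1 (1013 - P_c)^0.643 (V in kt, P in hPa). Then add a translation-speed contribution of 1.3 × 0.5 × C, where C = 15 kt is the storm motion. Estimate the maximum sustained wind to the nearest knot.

ΔP = 1013 − 945 = 68 hPa.
68^0.643 ≈ 15.077.
V ≈ 6.1 × 15.077 ≈ 92.0 kt.
Translation term: 1.3 × 0.5 × 15 = 9.75 kt.
Corrected V ≈ 101.75 kt → 102 kt.

102 kt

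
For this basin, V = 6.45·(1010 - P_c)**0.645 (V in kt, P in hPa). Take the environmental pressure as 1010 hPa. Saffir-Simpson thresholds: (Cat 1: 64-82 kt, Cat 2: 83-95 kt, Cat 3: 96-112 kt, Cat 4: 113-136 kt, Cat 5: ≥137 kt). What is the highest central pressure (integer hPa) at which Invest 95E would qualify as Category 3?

Category 3 begins at V = 96 kt.
Required ΔP = (96/6.45)^(1/0.645) = 14.884^1.550 ≈ 65.79 hPa.
P_c ≤ 1010 − 65.79 = 944.21, so the highest integer P_c is 944 hPa.

944 hPa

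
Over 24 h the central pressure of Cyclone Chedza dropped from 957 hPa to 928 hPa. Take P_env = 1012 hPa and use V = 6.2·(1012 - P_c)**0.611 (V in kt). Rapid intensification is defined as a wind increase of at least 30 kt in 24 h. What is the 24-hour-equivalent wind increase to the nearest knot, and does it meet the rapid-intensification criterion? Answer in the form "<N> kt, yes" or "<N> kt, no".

V₁: ΔP = 55, V ≈ 6.2 × 55^0.611 ≈ 71.74 kt.
V₂: ΔP = 84, V ≈ 6.2 × 84^0.611 ≈ 92.92 kt.
ΔV over 24 h = 21.18 kt → 24 h equivalent = 21.18 × 24/24 ≈ 21.18 kt.
21 kt < 30 kt ⇒ not rapid intensification.

21 kt, no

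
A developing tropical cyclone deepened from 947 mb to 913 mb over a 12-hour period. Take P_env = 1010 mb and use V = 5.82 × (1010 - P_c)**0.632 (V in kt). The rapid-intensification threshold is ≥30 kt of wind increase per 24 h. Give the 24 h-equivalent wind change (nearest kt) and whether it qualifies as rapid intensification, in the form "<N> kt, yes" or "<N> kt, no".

V₁: ΔP = 63, V ≈ 5.82 × 63^0.632 ≈ 79.82 kt.
V₂: ΔP = 97, V ≈ 5.82 × 97^0.632 ≈ 104.85 kt.
ΔV over 12 h = 25.03 kt → 24 h equivalent = 25.03 × 24/12 ≈ 50.06 kt.
50 kt ≥ 30 kt ⇒ rapid intensification.

50 kt, yes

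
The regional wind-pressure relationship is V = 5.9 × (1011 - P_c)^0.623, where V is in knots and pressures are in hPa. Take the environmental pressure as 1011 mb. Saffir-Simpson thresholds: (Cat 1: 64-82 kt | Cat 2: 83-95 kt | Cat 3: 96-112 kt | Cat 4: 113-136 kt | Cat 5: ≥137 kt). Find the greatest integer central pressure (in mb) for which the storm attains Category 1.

965 mb

Category 1 begins at V = 64 kt.
Required ΔP = (64/5.9)^(1/0.623) = 10.847^1.605 ≈ 45.90 mb.
P_c ≤ 1011 − 45.90 = 965.10, so the highest integer P_c is 965 mb.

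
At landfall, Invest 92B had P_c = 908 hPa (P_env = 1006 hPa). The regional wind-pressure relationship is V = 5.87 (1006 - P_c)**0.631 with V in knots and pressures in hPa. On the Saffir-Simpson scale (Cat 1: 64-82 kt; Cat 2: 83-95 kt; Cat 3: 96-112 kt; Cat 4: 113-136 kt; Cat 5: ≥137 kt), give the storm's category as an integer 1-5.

3

ΔP = 1006 − 908 = 98 hPa.
V ≈ 5.87 × 98^0.631 = 5.87 × 18.05 ≈ 106 kt.
106 kt falls in the Category 3 band.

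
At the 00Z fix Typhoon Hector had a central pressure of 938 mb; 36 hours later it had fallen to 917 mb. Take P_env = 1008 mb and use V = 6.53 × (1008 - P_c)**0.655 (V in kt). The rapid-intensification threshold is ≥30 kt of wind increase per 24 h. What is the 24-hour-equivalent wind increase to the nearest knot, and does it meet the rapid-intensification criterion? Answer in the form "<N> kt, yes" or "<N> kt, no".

13 kt, no

V₁: ΔP = 70, V ≈ 6.53 × 70^0.655 ≈ 105.55 kt.
V₂: ΔP = 91, V ≈ 6.53 × 91^0.655 ≈ 125.34 kt.
ΔV over 36 h = 19.79 kt → 24 h equivalent = 19.79 × 24/36 ≈ 13.19 kt.
13 kt < 30 kt ⇒ not rapid intensification.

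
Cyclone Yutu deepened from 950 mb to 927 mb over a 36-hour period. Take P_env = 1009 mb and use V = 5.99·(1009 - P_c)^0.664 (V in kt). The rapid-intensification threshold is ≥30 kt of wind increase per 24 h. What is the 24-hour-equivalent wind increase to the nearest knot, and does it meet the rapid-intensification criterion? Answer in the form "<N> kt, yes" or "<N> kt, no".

15 kt, no

V₁: ΔP = 59, V ≈ 5.99 × 59^0.664 ≈ 89.80 kt.
V₂: ΔP = 82, V ≈ 5.99 × 82^0.664 ≈ 111.74 kt.
ΔV over 36 h = 21.94 kt → 24 h equivalent = 21.94 × 24/36 ≈ 14.63 kt.
15 kt < 30 kt ⇒ not rapid intensification.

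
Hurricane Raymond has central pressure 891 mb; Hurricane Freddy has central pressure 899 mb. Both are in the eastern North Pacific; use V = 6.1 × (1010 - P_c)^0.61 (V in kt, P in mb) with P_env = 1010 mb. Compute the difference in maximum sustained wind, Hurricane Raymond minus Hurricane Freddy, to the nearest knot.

Hurricane Raymond: ΔP = 119; V ≈ 6.1 × 119^0.61 ≈ 112.57 kt.
Hurricane Freddy: ΔP = 111; V ≈ 6.1 × 111^0.61 ≈ 107.89 kt.
Difference ≈ 112.57 − 107.89 = 4.68 → 5 kt.

5 kt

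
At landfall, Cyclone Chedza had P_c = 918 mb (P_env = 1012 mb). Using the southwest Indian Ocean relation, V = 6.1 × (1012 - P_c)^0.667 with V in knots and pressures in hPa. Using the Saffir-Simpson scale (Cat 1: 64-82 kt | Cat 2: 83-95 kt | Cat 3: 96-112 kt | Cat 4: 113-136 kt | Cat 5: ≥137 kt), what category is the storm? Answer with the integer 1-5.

ΔP = 1012 − 918 = 94 mb.
V ≈ 6.1 × 94^0.667 = 6.1 × 20.71 ≈ 126 kt.
126 kt falls in the Category 4 band.

4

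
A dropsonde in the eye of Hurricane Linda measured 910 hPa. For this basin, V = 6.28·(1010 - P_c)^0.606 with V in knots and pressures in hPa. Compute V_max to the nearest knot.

ΔP = 1010 − 910 = 100 hPa.
100^0.606 ≈ 16.293.
V ≈ 6.28 × 16.293 ≈ 102.3 kt.

102 kt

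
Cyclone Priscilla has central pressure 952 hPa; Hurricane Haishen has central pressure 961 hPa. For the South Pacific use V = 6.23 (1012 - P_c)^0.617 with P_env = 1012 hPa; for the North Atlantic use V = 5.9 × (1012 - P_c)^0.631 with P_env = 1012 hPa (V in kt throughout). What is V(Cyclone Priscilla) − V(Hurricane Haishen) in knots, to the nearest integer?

7 kt

Cyclone Priscilla: ΔP = 60; V ≈ 6.23 × 60^0.617 ≈ 77.91 kt.
Hurricane Haishen: ΔP = 51; V ≈ 5.9 × 51^0.631 ≈ 70.52 kt.
Difference ≈ 77.91 − 70.52 = 7.39 → 7 kt.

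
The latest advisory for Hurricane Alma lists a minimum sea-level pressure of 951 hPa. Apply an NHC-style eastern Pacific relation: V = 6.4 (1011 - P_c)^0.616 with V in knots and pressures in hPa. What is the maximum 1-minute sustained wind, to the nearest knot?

80 kt

ΔP = 1011 − 951 = 60 hPa.
60^0.616 ≈ 12.455.
V ≈ 6.4 × 12.455 ≈ 79.7 kt.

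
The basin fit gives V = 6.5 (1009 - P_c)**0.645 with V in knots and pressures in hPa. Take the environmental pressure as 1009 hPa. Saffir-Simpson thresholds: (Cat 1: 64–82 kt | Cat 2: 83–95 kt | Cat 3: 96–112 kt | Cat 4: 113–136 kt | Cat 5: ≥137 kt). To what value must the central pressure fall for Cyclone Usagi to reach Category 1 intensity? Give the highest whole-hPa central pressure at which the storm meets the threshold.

974 hPa

Category 1 begins at V = 64 kt.
Required ΔP = (64/6.5)^(1/0.645) = 9.846^1.550 ≈ 34.67 hPa.
P_c ≤ 1009 − 34.67 = 974.33, so the highest integer P_c is 974 hPa.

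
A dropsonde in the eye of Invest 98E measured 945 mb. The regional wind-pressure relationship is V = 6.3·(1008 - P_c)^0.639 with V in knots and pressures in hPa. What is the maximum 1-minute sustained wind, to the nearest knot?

ΔP = 1008 − 945 = 63 mb.
63^0.639 ≈ 14.118.
V ≈ 6.3 × 14.118 ≈ 88.9 kt.

89 kt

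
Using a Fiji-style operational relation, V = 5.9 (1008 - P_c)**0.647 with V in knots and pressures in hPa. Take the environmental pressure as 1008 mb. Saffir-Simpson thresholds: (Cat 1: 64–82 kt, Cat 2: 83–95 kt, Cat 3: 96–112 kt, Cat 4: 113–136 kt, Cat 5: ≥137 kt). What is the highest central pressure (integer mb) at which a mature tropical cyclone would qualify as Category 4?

912 mb

Category 4 begins at V = 113 kt.
Required ΔP = (113/5.9)^(1/0.647) = 19.153^1.546 ≈ 95.90 mb.
P_c ≤ 1008 − 95.90 = 912.10, so the highest integer P_c is 912 mb.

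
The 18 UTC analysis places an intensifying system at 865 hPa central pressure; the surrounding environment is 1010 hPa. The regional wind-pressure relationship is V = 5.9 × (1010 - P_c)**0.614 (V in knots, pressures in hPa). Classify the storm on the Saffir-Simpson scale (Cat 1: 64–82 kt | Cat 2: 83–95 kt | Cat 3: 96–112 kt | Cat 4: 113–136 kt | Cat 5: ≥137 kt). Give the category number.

ΔP = 1010 − 865 = 145 hPa.
V ≈ 5.9 × 145^0.614 = 5.9 × 21.24 ≈ 125 kt.
125 kt falls in the Category 4 band.

4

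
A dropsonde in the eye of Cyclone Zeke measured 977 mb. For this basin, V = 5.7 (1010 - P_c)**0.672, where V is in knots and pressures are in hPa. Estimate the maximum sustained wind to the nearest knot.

60 kt

ΔP = 1010 − 977 = 33 mb.
33^0.672 ≈ 10.482.
V ≈ 5.7 × 10.482 ≈ 59.7 kt.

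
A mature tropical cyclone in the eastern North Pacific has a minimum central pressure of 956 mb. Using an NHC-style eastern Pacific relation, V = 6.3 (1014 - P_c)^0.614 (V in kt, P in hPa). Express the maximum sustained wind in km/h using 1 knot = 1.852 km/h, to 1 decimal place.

141.2 km/h

ΔP = 1014 − 956 = 58 mb.
V ≈ 6.3 × 58^0.614 = 6.3 × 12.099 ≈ 76.223 kt.
76.223 × 1.852 ≈ 141.16 km/h → 141.2 km/h.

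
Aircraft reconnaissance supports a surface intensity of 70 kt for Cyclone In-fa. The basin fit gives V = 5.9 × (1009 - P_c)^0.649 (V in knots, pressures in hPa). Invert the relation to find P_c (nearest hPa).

964 hPa

ΔP = (V / 5.9)^(1/0.649) = (70/5.9)^1.541.
70/5.9 = 11.864; 11.864^1.541 ≈ 45.21 hPa.
P_c = 1009 − 45.21 = 963.79 ≈ 964 hPa.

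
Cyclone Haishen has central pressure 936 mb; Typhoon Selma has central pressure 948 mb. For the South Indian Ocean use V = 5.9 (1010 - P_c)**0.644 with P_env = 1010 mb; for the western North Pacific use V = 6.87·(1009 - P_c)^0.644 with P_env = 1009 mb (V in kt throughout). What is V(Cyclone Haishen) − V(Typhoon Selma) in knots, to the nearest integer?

Cyclone Haishen: ΔP = 74; V ≈ 5.9 × 74^0.644 ≈ 94.33 kt.
Typhoon Selma: ΔP = 61; V ≈ 6.87 × 61^0.644 ≈ 96.99 kt.
Difference ≈ 94.33 − 96.99 = -2.66 → -3 kt.

-3 kt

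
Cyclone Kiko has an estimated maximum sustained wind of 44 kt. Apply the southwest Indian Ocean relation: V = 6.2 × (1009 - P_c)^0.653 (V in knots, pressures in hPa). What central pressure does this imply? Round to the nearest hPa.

ΔP = (V / 6.2)^(1/0.653) = (44/6.2)^1.531.
44/6.2 = 7.097; 7.097^1.531 ≈ 20.11 hPa.
P_c = 1009 − 20.11 = 988.89 ≈ 989 hPa.

989 hPa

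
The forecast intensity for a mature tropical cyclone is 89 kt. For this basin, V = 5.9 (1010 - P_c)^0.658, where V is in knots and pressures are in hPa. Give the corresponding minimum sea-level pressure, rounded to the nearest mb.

948 mb

ΔP = (V / 5.9)^(1/0.658) = (89/5.9)^1.520.
89/5.9 = 15.085; 15.085^1.520 ≈ 61.81 mb.
P_c = 1010 − 61.81 = 948.19 ≈ 948 mb.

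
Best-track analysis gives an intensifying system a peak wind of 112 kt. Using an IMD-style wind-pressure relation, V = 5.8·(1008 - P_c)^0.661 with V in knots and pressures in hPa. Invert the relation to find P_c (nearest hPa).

ΔP = (V / 5.8)^(1/0.661) = (112/5.8)^1.513.
112/5.8 = 19.310; 19.310^1.513 ≈ 88.15 hPa.
P_c = 1008 − 88.15 = 919.85 ≈ 920 hPa.

920 hPa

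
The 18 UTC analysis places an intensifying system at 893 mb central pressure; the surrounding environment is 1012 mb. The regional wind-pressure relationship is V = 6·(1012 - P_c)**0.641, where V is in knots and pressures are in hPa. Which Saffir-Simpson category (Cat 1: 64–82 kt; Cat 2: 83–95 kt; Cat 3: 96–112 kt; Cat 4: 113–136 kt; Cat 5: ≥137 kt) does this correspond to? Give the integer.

4

ΔP = 1012 − 893 = 119 mb.
V ≈ 6 × 119^0.641 = 6 × 21.40 ≈ 128 kt.
128 kt falls in the Category 4 band.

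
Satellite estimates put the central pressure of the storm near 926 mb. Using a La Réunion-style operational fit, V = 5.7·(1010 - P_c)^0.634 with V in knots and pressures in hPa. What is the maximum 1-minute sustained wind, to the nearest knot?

ΔP = 1010 − 926 = 84 mb.
84^0.634 ≈ 16.596.
V ≈ 5.7 × 16.596 ≈ 94.6 kt.

95 kt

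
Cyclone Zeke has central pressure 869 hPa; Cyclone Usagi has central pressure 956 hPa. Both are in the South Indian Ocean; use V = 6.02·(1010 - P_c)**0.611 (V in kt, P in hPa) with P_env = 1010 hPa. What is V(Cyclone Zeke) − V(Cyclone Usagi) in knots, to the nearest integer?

Cyclone Zeke: ΔP = 141; V ≈ 6.02 × 141^0.611 ≈ 123.81 kt.
Cyclone Usagi: ΔP = 54; V ≈ 6.02 × 54^0.611 ≈ 68.88 kt.
Difference ≈ 123.81 − 68.88 = 54.93 → 55 kt.

55 kt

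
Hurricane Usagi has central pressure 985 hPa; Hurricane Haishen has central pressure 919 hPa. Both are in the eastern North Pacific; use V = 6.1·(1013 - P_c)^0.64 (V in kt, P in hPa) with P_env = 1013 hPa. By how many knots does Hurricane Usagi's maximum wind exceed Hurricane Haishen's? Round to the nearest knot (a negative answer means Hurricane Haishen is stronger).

Hurricane Usagi: ΔP = 28; V ≈ 6.1 × 28^0.64 ≈ 51.46 kt.
Hurricane Haishen: ΔP = 94; V ≈ 6.1 × 94^0.64 ≈ 111.72 kt.
Difference ≈ 51.46 − 111.72 = -60.26 → -60 kt.

-60 kt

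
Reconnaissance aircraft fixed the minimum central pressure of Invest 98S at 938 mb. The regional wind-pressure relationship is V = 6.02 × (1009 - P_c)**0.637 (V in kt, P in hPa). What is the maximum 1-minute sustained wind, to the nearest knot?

ΔP = 1009 − 938 = 71 mb.
71^0.637 ≈ 15.110.
V ≈ 6.02 × 15.110 ≈ 91.0 kt.

91 kt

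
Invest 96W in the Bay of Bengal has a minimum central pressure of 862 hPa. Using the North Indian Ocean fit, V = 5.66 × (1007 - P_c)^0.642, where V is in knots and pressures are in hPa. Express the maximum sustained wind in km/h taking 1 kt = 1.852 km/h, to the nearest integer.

256 km/h

ΔP = 1007 − 862 = 145 hPa.
V ≈ 5.66 × 145^0.642 = 5.66 × 24.412 ≈ 138.170 kt.
138.170 × 1.852 ≈ 255.89 km/h → 256 km/h.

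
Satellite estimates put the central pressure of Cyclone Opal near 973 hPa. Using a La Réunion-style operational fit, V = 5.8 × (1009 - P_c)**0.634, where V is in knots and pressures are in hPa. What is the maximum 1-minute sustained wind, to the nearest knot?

ΔP = 1009 − 973 = 36 hPa.
36^0.634 ≈ 9.698.
V ≈ 5.8 × 9.698 ≈ 56.3 kt.

56 kt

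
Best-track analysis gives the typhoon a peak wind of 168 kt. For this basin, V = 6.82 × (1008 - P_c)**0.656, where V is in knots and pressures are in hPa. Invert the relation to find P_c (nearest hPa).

876 hPa

ΔP = (V / 6.82)^(1/0.656) = (168/6.82)^1.524.
168/6.82 = 24.633; 24.633^1.524 ≈ 132.20 hPa.
P_c = 1008 − 132.20 = 875.80 ≈ 876 hPa.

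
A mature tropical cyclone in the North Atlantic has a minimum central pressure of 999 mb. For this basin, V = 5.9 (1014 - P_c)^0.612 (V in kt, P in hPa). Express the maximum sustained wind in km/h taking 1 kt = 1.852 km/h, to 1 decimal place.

ΔP = 1014 − 999 = 15 mb.
V ≈ 5.9 × 15^0.612 = 5.9 × 5.245 ≈ 30.947 kt.
30.947 × 1.852 ≈ 57.31 km/h → 57.3 km/h.

57.3 km/h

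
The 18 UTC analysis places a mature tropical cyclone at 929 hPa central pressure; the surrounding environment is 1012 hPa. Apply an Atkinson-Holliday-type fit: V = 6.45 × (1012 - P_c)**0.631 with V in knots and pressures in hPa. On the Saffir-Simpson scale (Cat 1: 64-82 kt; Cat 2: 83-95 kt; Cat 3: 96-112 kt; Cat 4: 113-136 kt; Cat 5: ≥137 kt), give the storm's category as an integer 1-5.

ΔP = 1012 − 929 = 83 hPa.
V ≈ 6.45 × 83^0.631 = 6.45 × 16.25 ≈ 105 kt.
105 kt falls in the Category 3 band.

3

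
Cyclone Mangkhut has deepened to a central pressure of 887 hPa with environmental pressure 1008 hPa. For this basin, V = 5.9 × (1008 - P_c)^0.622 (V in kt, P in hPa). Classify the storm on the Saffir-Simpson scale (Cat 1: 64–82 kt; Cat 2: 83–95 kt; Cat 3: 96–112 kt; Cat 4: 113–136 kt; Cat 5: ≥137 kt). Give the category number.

ΔP = 1008 − 887 = 121 hPa.
V ≈ 5.9 × 121^0.622 = 5.9 × 19.75 ≈ 117 kt.
117 kt falls in the Category 4 band.

4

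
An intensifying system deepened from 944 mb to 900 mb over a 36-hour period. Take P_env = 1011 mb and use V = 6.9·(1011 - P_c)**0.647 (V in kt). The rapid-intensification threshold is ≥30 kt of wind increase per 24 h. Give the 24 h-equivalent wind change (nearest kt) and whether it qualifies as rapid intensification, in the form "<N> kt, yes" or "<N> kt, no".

27 kt, no

V₁: ΔP = 67, V ≈ 6.9 × 67^0.647 ≈ 104.79 kt.
V₂: ΔP = 111, V ≈ 6.9 × 111^0.647 ≈ 145.27 kt.
ΔV over 36 h = 40.48 kt → 24 h equivalent = 40.48 × 24/36 ≈ 26.99 kt.
27 kt < 30 kt ⇒ not rapid intensification.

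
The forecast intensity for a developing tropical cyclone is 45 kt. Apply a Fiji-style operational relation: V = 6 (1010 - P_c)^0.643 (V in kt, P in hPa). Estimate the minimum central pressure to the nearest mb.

987 mb

ΔP = (V / 6)^(1/0.643) = (45/6)^1.555.
45/6 = 7.500; 7.500^1.555 ≈ 22.96 mb.
P_c = 1010 − 22.96 = 987.04 ≈ 987 mb.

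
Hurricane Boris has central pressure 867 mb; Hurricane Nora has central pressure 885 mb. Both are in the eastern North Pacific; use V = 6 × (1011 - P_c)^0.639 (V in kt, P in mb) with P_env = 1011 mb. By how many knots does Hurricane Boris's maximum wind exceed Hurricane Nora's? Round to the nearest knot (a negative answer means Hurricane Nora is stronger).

Hurricane Boris: ΔP = 144; V ≈ 6 × 144^0.639 ≈ 143.66 kt.
Hurricane Nora: ΔP = 126; V ≈ 6 × 126^0.639 ≈ 131.91 kt.
Difference ≈ 143.66 − 131.91 = 11.75 → 12 kt.

12 kt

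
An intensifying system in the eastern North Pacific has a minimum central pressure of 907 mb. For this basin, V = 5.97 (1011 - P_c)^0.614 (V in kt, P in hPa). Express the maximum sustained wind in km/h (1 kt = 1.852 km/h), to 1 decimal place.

ΔP = 1011 − 907 = 104 mb.
V ≈ 5.97 × 104^0.614 = 5.97 × 17.316 ≈ 103.379 kt.
103.379 × 1.852 ≈ 191.46 km/h → 191.5 km/h.

191.5 km/h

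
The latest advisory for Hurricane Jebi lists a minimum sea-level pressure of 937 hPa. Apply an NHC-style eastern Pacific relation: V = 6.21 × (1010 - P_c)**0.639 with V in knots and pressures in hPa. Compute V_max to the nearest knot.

96 kt

ΔP = 1010 − 937 = 73 hPa.
73^0.639 ≈ 15.512.
V ≈ 6.21 × 15.512 ≈ 96.3 kt.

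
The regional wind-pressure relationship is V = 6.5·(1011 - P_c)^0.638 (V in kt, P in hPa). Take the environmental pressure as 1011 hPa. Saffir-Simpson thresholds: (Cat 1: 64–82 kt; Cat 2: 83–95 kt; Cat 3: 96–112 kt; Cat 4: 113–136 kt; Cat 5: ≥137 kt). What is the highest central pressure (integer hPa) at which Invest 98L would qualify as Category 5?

892 hPa

Category 5 begins at V = 137 kt.
Required ΔP = (137/6.5)^(1/0.638) = 21.077^1.567 ≈ 118.83 hPa.
P_c ≤ 1011 − 118.83 = 892.17, so the highest integer P_c is 892 hPa.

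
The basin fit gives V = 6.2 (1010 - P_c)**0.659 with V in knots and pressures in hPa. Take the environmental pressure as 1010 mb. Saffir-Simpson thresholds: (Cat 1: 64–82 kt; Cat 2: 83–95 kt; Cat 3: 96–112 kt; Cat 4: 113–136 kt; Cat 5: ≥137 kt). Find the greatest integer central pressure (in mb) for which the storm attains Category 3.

946 mb

Category 3 begins at V = 96 kt.
Required ΔP = (96/6.2)^(1/0.659) = 15.484^1.517 ≈ 63.91 mb.
P_c ≤ 1010 − 63.91 = 946.09, so the highest integer P_c is 946 mb.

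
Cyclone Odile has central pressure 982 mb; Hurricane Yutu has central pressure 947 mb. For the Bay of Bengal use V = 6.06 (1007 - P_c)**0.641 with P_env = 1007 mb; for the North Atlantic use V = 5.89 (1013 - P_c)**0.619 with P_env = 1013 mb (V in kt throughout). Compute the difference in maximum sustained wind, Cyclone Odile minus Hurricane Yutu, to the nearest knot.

-31 kt

Cyclone Odile: ΔP = 25; V ≈ 6.06 × 25^0.641 ≈ 47.70 kt.
Hurricane Yutu: ΔP = 66; V ≈ 5.89 × 66^0.619 ≈ 78.78 kt.
Difference ≈ 47.70 − 78.78 = -31.08 → -31 kt.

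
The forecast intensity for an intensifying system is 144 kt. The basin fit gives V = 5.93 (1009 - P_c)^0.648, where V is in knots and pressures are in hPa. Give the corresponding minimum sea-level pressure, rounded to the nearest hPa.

872 hPa

ΔP = (V / 5.93)^(1/0.648) = (144/5.93)^1.543.
144/5.93 = 24.283; 24.283^1.543 ≈ 137.35 hPa.
P_c = 1009 − 137.35 = 871.65 ≈ 872 hPa.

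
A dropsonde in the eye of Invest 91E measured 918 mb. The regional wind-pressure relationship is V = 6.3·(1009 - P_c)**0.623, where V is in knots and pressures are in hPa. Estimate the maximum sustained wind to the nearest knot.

105 kt

ΔP = 1009 − 918 = 91 mb.
91^0.623 ≈ 16.614.
V ≈ 6.3 × 16.614 ≈ 104.7 kt.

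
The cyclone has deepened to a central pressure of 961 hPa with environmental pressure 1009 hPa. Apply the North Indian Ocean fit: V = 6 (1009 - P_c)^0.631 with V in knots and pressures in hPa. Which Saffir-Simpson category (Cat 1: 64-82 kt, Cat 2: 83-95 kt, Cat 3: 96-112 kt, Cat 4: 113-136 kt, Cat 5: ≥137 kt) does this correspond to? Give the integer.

1

ΔP = 1009 − 961 = 48 hPa.
V ≈ 6 × 48^0.631 = 6 × 11.50 ≈ 69 kt.
69 kt falls in the Category 1 band.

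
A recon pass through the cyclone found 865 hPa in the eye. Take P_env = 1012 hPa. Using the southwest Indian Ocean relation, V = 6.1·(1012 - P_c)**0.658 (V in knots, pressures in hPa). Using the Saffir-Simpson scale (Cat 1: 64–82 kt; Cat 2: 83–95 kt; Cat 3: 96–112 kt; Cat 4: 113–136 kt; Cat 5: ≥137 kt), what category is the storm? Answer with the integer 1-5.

5

ΔP = 1012 − 865 = 147 hPa.
V ≈ 6.1 × 147^0.658 = 6.1 × 26.67 ≈ 163 kt.
163 kt falls in the Category 5 band.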